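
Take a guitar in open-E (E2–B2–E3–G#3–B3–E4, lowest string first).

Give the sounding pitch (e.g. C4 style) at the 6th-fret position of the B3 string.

Each fret is one semitone, so B3 + 6 = F4.

F4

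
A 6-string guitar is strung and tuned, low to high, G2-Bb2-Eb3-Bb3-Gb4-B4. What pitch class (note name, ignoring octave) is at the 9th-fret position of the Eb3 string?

C

Eb3 is MIDI 51. Adding 9 gives 60; 60 mod 12 = 0, i.e. C.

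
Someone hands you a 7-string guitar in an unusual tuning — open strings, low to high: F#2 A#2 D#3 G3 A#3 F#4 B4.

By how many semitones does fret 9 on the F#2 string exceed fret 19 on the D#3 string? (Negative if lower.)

F#2 at fret 9 → D#3 (MIDI 51); D#3 at fret 19 → A#4 (MIDI 70).
51 − 70 = -19, so the two pitches are 19 semitones apart.

-19 semitones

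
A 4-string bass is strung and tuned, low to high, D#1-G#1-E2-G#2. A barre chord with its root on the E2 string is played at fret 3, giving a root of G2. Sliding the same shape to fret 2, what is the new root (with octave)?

Moving from fret 3 to fret 2 shifts the root by -1 semitone.
G2 down 1 semitone is F#2.

F#2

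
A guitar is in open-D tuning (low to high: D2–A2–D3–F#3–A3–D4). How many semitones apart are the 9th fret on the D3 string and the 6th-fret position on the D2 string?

15 semitones

D3 at fret 9 → B3 (MIDI 59); D2 at fret 6 → G#2 (MIDI 44).
59 − 44 = 15, so the two pitches are 15 semitones apart, with B3 the higher.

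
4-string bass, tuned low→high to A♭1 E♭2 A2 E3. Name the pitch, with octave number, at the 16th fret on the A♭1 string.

C3

Each fret is one semitone, so A♭1 + 16 = C3.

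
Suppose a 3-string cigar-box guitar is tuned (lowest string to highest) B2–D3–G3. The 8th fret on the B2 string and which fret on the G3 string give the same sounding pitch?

0

Fret 8 on B2 is MIDI 47 + 8 = 55 (G3). On the G3 string (open MIDI 55), that pitch is 55 − 55 = fret 0.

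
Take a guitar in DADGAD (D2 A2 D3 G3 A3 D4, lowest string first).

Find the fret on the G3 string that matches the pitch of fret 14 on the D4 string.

Fret 14 on D4 is MIDI 62 + 14 = 76 (E5). On the G3 string (open MIDI 55), that pitch is 76 − 55 = fret 21.

21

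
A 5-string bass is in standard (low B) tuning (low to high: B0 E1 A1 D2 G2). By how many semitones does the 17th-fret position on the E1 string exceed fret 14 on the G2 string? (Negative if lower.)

-12 semitones

E1 at fret 17 → A2 (MIDI 45); G2 at fret 14 → A3 (MIDI 57).
45 − 57 = -12, so the two pitches are 12 semitones apart.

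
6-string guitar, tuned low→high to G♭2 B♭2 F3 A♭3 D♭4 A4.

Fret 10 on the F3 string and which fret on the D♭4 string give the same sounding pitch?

F3 at fret 10 is F3 + 10 semitones = E♭4.
The open D♭4 string is 8 semitones above the open F3, so the same pitch on the D♭4 string lies at fret 10 − 8 = 2.

2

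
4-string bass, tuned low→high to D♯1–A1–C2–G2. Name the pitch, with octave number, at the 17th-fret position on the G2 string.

C4

Each fret is one semitone, so G2 + 17 = C4.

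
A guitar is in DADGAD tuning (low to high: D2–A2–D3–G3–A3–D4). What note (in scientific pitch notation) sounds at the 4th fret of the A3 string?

The open A3 string plus 4 semitones: A–A#–B–C–C#.
The walk passes from B into C once, so the octave number goes from 3 to 4.

C♯4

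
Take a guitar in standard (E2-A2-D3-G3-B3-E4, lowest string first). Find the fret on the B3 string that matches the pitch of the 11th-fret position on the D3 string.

Fret 11 on D3 is MIDI 50 + 11 = 61 (C#4). On the B3 string (open MIDI 59), that pitch is 61 − 59 = fret 2.

2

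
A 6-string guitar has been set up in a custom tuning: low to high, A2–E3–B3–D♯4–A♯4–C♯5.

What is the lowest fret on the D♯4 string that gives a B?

8

From D♯4, count semitones up the chromatic scale until reaching B: D#–E–F–F#–G–G#–A–A#–B — 8 steps.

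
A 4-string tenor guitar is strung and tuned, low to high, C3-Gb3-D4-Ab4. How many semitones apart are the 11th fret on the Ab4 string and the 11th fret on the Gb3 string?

14 semitones

Ab4 at fret 11 → G5 (MIDI 79); Gb3 at fret 11 → F4 (MIDI 65).
79 − 65 = 14, so the two pitches are 14 semitones apart, with G5 the higher.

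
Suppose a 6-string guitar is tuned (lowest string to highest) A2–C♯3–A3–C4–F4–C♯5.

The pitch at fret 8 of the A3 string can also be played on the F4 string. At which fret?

0

Fret 8 on A3 is MIDI 57 + 8 = 65 (F4). On the F4 string (open MIDI 65), that pitch is 65 − 65 = fret 0.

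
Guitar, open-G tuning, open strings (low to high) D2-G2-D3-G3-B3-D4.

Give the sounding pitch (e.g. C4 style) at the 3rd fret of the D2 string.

F2

D2 is MIDI 38. Adding 3 gives 41, which is F2.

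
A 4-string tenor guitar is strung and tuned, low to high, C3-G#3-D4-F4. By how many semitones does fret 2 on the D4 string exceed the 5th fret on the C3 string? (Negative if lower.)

11 semitones

D4 at fret 2 → E4 (MIDI 64); C3 at fret 5 → F3 (MIDI 53).
64 − 53 = 11, so the two pitches are 11 semitones apart.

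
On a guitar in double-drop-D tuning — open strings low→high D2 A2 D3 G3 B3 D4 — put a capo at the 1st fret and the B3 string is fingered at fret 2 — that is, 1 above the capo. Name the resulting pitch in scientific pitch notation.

The capo raises the open B3 by 1 semitone to C4; fretting 1 more gives B3 + 1 + 1 = B3 + 2 semitones = C#4.

C#4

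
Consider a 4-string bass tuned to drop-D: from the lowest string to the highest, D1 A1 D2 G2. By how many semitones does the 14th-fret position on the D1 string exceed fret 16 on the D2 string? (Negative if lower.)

D1 at fret 14 → E2 (MIDI 40); D2 at fret 16 → F♯3 (MIDI 54).
40 − 54 = -14, so the two pitches are 14 semitones apart.

-14 semitones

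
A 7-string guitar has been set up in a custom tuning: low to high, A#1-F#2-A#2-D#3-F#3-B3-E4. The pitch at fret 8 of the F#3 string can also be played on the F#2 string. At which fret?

20

Fret 8 on F#3 is MIDI 54 + 8 = 62 (D4). On the F#2 string (open MIDI 42), that pitch is 62 − 42 = fret 20.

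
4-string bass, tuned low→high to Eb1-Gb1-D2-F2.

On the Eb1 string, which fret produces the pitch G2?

G2 is 16 semitones above the open Eb1 (Eb–E–F–Gb–…–F–Gb–G), so it sits at fret 16.

16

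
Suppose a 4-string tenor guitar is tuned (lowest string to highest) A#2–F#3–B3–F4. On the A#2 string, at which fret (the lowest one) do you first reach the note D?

4

From A#2, count semitones up the chromatic scale until reaching D: A#–B–C–C#–D — 4 steps.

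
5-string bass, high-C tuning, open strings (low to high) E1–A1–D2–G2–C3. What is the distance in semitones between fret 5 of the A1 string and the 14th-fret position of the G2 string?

19 semitones

A1 at fret 5 → D2 (MIDI 38); G2 at fret 14 → A3 (MIDI 57).
38 − 57 = -19, so the two pitches are 19 semitones apart, with A3 the higher.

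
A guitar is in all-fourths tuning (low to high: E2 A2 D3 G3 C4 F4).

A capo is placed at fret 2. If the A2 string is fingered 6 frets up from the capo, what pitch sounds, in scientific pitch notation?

F3

The capo raises the open A2 by 2 semitones to B2; fretting 6 more gives A2 + 2 + 6 = A2 + 8 semitones = F3.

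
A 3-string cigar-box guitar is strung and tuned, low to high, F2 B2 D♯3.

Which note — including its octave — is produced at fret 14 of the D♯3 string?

F4

Each fret is one semitone, so D♯3 + 14 = F4.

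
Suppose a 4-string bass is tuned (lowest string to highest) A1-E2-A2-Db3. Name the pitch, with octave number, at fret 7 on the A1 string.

E2

A1 is MIDI 33. Adding 7 gives 40, which is E2.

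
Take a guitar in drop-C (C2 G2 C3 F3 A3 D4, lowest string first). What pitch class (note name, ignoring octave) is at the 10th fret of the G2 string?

F

Each fret is one semitone, so G2 + 10 = F.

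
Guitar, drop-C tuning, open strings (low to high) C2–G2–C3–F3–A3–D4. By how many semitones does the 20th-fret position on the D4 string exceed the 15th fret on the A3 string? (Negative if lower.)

D4 at fret 20 → A#5 (MIDI 82); A3 at fret 15 → C5 (MIDI 72).
82 − 72 = 10, so the two pitches are 10 semitones apart.

10 semitones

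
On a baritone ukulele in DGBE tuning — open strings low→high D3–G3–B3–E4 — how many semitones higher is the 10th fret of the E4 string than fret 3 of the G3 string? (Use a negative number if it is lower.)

16 semitones

E4 at fret 10 → D5 (MIDI 74); G3 at fret 3 → A#3 (MIDI 58).
74 − 58 = 16, so the two pitches are 16 semitones apart.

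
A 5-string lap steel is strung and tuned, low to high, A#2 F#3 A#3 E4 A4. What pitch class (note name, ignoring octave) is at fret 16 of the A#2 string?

D

Each fret is one semitone, so A#2 + 16 = D.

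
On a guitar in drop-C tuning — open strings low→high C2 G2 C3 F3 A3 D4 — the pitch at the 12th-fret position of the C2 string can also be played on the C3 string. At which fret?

0

Fret 12 on C2 is MIDI 36 + 12 = 48 (C3). On the C3 string (open MIDI 48), that pitch is 48 − 48 = fret 0.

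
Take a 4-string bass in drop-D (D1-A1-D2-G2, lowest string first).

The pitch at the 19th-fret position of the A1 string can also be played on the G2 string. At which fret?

9

A1 at fret 19 is A1 + 19 semitones = E3.
The open G2 string is 10 semitones above the open A1, so the same pitch on the G2 string lies at fret 19 − 10 = 9.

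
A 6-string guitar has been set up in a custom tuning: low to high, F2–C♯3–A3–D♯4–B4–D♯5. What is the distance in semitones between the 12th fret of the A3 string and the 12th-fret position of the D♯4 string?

A3 at fret 12 → A4 (MIDI 69); D♯4 at fret 12 → D♯5 (MIDI 75).
69 − 75 = -6, so the two pitches are 6 semitones apart, with D♯5 the higher.

6 semitones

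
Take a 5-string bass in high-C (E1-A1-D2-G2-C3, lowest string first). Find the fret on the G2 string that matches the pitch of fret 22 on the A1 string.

12

Fret 22 on A1 is MIDI 33 + 22 = 55 (G3). On the G2 string (open MIDI 43), that pitch is 55 − 43 = fret 12.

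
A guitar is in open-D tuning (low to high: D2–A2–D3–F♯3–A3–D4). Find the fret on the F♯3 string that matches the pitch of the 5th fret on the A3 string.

A3 at fret 5 is A3 + 5 semitones = D4.
The open F♯3 string is 3 semitones below the open A3, so the same pitch on the F♯3 string lies at fret 5 + 3 = 8.

8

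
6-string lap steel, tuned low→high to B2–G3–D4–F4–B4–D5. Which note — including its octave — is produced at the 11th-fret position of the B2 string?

The open B2 string plus 11 semitones: B–C–C#–D–…–G#–A–A#.
The walk passes from B into C once, so the octave number goes from 2 to 3.

A#3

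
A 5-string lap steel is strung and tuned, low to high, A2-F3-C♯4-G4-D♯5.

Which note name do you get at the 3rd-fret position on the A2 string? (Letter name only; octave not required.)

C

A2 is MIDI 45. Adding 3 gives 48; 48 mod 12 = 0, i.e. C.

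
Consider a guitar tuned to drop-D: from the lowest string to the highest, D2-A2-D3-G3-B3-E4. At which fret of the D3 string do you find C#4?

C#4 is 11 semitones above the open D3 (D–D#–E–F–…–B–C–C#), so it sits at fret 11.

11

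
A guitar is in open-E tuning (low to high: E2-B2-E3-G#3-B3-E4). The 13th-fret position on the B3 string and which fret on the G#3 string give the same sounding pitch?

16

Fret 13 on B3 is MIDI 59 + 13 = 72 (C5). On the G#3 string (open MIDI 56), that pitch is 72 − 56 = fret 16.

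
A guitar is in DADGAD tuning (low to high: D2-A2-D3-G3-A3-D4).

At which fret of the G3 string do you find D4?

7

D4 is 7 semitones above the open G3 (G–G#–A–A#–B–C–C#–D), so it sits at fret 7.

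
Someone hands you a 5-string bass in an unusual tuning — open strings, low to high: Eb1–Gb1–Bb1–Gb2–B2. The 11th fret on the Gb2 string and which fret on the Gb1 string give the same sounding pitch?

Gb2 at fret 11 is Gb2 + 11 semitones = F3.
The open Gb1 string is 12 semitones below the open Gb2, so the same pitch on the Gb1 string lies at fret 11 + 12 = 23.

23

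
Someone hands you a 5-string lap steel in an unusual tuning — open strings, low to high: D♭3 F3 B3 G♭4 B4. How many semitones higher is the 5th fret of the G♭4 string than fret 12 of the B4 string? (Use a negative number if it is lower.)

-12 semitones

G♭4 at fret 5 → B4 (MIDI 71); B4 at fret 12 → B5 (MIDI 83).
71 − 83 = -12, so the two pitches are 12 semitones apart.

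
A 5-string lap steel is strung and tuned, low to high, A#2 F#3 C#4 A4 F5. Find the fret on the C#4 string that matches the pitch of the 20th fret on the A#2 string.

5

Fret 20 on A#2 is MIDI 46 + 20 = 66 (F#4). On the C#4 string (open MIDI 61), that pitch is 66 − 61 = fret 5.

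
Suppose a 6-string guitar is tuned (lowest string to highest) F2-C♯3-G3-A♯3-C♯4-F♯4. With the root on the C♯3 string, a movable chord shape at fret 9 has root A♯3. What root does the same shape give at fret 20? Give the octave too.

Moving from fret 9 to fret 20 shifts the root by 11 semitones.
A♯3 up 11 semitones is A4.

A4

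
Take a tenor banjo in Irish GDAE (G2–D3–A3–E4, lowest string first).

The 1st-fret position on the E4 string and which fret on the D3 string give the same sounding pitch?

E4 at fret 1 is E4 + 1 semitone = F4.
The open D3 string is 14 semitones below the open E4, so the same pitch on the D3 string lies at fret 1 + 14 = 15.

15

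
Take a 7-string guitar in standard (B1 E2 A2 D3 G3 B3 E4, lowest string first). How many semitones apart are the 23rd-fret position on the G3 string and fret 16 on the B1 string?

27 semitones

G3 at fret 23 → F♯5 (MIDI 78); B1 at fret 16 → D♯3 (MIDI 51).
78 − 51 = 27, so the two pitches are 27 semitones apart, with F♯5 the higher.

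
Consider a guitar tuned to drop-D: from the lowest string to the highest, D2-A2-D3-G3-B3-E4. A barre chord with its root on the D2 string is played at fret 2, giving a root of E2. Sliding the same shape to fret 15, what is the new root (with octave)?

F3

Moving from fret 2 to fret 15 shifts the root by 13 semitones.
E2 up 13 semitones is F3.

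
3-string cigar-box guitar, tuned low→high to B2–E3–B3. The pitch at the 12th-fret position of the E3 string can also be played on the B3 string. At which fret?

5

Fret 12 on E3 is MIDI 52 + 12 = 64 (E4). On the B3 string (open MIDI 59), that pitch is 64 − 59 = fret 5.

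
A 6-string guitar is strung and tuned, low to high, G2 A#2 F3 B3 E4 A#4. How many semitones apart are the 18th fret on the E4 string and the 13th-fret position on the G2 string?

E4 at fret 18 → A#5 (MIDI 82); G2 at fret 13 → G#3 (MIDI 56).
82 − 56 = 26, so the two pitches are 26 semitones apart, with A#5 the higher.

26 semitones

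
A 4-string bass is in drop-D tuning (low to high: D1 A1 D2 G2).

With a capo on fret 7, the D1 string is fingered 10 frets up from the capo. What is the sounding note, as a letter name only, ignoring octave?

The capo raises the open D1 by 7 semitones to A1; fretting 10 more gives D1 + 7 + 10 = D1 + 17 semitones, landing on G.

G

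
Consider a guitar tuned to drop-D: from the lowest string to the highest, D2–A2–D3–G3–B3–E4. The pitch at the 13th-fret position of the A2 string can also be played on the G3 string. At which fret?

Fret 13 on A2 is MIDI 45 + 13 = 58 (A♯3). On the G3 string (open MIDI 55), that pitch is 58 − 55 = fret 3.

3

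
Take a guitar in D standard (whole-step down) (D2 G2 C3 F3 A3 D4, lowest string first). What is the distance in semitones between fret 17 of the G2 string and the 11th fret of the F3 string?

4 semitones

G2 at fret 17 → C4 (MIDI 60); F3 at fret 11 → E4 (MIDI 64).
60 − 64 = -4, so the two pitches are 4 semitones apart, with E4 the higher.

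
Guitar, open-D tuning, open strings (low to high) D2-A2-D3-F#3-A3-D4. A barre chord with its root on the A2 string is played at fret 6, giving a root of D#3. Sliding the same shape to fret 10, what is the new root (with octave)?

G3

Moving from fret 6 to fret 10 shifts the root by 4 semitones.
D#3 up 4 semitones is G3.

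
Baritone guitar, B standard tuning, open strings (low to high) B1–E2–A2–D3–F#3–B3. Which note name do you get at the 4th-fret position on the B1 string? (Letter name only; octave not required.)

B1 is MIDI 35. Adding 4 gives 39; 39 mod 12 = 3, i.e. D#.

D#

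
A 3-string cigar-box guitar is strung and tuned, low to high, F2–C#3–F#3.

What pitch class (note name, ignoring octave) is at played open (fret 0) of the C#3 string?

Fret 0 is the open string itself, so the pitch is just C#.

C#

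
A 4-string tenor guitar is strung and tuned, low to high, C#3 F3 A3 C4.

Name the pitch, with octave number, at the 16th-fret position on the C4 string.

The open C4 string plus 16 semitones: C–C#–D–D#–…–D–D#–E.
The walk passes from B into C once, so the octave number goes from 4 to 5.

E5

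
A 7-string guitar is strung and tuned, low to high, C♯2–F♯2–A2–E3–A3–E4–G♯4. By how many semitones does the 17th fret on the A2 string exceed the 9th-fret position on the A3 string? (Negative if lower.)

A2 at fret 17 → D4 (MIDI 62); A3 at fret 9 → F♯4 (MIDI 66).
62 − 66 = -4, so the two pitches are 4 semitones apart.

-4 semitones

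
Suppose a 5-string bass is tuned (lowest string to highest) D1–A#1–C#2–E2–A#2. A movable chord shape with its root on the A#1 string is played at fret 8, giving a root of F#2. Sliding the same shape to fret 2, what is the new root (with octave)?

C2

Moving from fret 8 to fret 2 shifts the root by -6 semitones.
F#2 down 6 semitones is C2.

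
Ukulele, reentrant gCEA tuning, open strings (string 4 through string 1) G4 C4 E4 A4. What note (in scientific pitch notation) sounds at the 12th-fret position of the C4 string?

The open C4 string plus 12 semitones: C–C#–D–D#–…–A#–B–C.
The walk passes from B into C once, so the octave number goes from 4 to 5.

C5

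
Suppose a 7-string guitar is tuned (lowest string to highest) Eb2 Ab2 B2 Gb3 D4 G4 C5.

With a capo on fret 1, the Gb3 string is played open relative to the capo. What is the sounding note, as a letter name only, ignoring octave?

The capo raises the open Gb3 by 1 semitone to G3; fretting 0 more gives Gb3 + 1 + 0 = Gb3 + 1 semitone, landing on G.

G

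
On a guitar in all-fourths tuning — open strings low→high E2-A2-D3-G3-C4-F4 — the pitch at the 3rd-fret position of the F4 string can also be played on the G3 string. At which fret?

F4 at fret 3 is F4 + 3 semitones = G♯4.
The open G3 string is 10 semitones below the open F4, so the same pitch on the G3 string lies at fret 3 + 10 = 13.

13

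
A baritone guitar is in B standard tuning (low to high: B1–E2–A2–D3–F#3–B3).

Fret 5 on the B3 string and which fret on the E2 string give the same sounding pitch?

B3 at fret 5 is B3 + 5 semitones = E4.
The open E2 string is 19 semitones below the open B3, so the same pitch on the E2 string lies at fret 5 + 19 = 24.

24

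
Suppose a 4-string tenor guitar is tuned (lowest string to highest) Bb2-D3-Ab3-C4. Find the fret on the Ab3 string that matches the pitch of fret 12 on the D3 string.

Fret 12 on D3 is MIDI 50 + 12 = 62 (D4). On the Ab3 string (open MIDI 56), that pitch is 62 − 56 = fret 6.

6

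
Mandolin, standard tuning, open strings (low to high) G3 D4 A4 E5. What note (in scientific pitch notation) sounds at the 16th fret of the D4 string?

F♯5

Each fret is one semitone, so D4 + 16 = F♯5.
(Equivalently spelled G♭5.)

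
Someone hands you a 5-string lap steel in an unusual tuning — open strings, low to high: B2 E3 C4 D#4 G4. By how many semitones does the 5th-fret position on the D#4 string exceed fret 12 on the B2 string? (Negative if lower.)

9 semitones

D#4 at fret 5 → G#4 (MIDI 68); B2 at fret 12 → B3 (MIDI 59).
68 − 59 = 9, so the two pitches are 9 semitones apart.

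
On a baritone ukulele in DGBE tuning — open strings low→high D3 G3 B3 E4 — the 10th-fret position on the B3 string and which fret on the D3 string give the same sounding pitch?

19

Fret 10 on B3 is MIDI 59 + 10 = 69 (A4). On the D3 string (open MIDI 50), that pitch is 69 − 50 = fret 19.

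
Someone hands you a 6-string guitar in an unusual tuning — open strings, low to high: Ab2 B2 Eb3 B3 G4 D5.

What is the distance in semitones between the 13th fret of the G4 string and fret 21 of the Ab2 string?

G4 at fret 13 → Ab5 (MIDI 80); Ab2 at fret 21 → F4 (MIDI 65).
80 − 65 = 15, so the two pitches are 15 semitones apart, with Ab5 the higher.

15 semitones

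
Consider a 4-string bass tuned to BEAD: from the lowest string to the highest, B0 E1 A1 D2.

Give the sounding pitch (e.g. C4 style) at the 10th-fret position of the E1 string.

D2

The open E1 string plus 10 semitones: E–F–F#–G–…–C–C#–D.
The walk passes from B into C once, so the octave number goes from 1 to 2.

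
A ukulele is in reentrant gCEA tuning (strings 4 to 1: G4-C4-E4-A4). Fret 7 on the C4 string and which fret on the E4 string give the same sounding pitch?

Fret 7 on C4 is MIDI 60 + 7 = 67 (G4). On the E4 string (open MIDI 64), that pitch is 67 − 64 = fret 3.

3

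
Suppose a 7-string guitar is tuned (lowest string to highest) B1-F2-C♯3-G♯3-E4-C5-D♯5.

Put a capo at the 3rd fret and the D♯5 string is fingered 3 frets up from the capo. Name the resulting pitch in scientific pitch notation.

The capo raises the open D♯5 by 3 semitones to F♯5; fretting 3 more gives D♯5 + 3 + 3 = D♯5 + 6 semitones = A5.

A5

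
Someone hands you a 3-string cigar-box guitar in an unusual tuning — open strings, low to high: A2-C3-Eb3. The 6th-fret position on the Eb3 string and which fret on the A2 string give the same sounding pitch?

Fret 6 on Eb3 is MIDI 51 + 6 = 57 (A3). On the A2 string (open MIDI 45), that pitch is 57 − 45 = fret 12.

12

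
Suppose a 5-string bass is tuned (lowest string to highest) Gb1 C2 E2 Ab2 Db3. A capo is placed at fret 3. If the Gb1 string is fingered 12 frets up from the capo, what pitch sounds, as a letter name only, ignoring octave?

The capo raises the open Gb1 by 3 semitones to A1; fretting 12 more gives Gb1 + 3 + 12 = Gb1 + 15 semitones, landing on A.

A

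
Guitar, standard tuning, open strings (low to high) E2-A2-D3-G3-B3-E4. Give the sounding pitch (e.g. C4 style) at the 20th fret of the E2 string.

The open E2 string plus 20 semitones: E–F–F#–G–…–A#–B–C.
The walk passes from B into C 2 times, so the octave number goes from 2 to 4.

C4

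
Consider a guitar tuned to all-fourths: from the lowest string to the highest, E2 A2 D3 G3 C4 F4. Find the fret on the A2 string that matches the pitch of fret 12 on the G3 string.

22

Fret 12 on G3 is MIDI 55 + 12 = 67 (G4). On the A2 string (open MIDI 45), that pitch is 67 − 45 = fret 22.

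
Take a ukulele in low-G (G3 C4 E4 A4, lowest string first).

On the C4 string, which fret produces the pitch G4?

G4 is 7 semitones above the open C4 (C–C#–D–D#–E–F–F#–G), so it sits at fret 7.

7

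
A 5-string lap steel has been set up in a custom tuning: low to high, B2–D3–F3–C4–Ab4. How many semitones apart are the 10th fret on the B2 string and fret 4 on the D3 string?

3 semitones

B2 at fret 10 → A3 (MIDI 57); D3 at fret 4 → Gb3 (MIDI 54).
57 − 54 = 3, so the two pitches are 3 semitones apart, with A3 the higher.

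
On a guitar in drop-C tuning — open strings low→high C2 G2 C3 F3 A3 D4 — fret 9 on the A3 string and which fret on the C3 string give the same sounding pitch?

18

A3 at fret 9 is A3 + 9 semitones = F#4.
The open C3 string is 9 semitones below the open A3, so the same pitch on the C3 string lies at fret 9 + 9 = 18.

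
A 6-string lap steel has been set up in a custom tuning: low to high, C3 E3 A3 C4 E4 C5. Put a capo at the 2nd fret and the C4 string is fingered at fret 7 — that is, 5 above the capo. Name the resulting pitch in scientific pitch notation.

The capo raises the open C4 by 2 semitones to D4; fretting 5 more gives C4 + 2 + 5 = C4 + 7 semitones = G4.

G4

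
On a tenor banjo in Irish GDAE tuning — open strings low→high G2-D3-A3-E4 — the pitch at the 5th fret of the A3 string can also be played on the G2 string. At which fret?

19

Fret 5 on A3 is MIDI 57 + 5 = 62 (D4). On the G2 string (open MIDI 43), that pitch is 62 − 43 = fret 19.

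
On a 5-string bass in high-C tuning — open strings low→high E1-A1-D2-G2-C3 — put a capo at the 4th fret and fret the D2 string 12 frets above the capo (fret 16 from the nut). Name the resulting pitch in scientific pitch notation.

The capo raises the open D2 by 4 semitones to F♯2; fretting 12 more gives D2 + 4 + 12 = D2 + 16 semitones = F♯3.
(Also written G♭.)

F♯3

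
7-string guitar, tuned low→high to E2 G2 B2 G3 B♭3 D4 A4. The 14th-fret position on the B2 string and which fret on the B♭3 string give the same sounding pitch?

3

B2 at fret 14 is B2 + 14 semitones = D♭4.
The open B♭3 string is 11 semitones above the open B2, so the same pitch on the B♭3 string lies at fret 14 − 11 = 3.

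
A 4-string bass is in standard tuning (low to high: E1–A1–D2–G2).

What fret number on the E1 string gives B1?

B1 is 7 semitones above the open E1 (E–F–F#–G–G#–A–A#–B), so it sits at fret 7.

7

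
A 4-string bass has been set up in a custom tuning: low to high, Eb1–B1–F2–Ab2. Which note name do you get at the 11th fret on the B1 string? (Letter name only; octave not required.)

Bb

The open B1 string plus 11 semitones: B–C–Db–D–…–Ab–A–Bb.
(Equivalently spelled A#.)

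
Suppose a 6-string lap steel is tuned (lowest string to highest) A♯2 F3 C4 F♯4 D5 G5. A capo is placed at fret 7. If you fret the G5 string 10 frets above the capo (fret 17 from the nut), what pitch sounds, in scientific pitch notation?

C7

The capo raises the open G5 by 7 semitones to D6; fretting 10 more gives G5 + 7 + 10 = G5 + 17 semitones = C7.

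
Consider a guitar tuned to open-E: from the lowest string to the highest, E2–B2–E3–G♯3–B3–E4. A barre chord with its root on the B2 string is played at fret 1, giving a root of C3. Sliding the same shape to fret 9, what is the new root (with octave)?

G♯3

Moving from fret 1 to fret 9 shifts the root by 8 semitones.
C3 up 8 semitones is G♯3.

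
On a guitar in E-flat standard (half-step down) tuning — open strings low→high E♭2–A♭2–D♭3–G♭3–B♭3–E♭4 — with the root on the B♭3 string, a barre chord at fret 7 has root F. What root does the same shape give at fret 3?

Moving from fret 7 to fret 3 shifts the root by -4 semitones.
F down 4 semitones is D♭.

D♭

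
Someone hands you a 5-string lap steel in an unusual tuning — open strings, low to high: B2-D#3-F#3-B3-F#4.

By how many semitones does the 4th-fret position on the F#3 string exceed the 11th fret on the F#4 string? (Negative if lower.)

F#3 at fret 4 → A#3 (MIDI 58); F#4 at fret 11 → F5 (MIDI 77).
58 − 77 = -19, so the two pitches are 19 semitones apart.

-19 semitones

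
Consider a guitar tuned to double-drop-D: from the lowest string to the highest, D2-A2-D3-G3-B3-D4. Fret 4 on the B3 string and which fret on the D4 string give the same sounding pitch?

B3 at fret 4 is B3 + 4 semitones = D♯4.
The open D4 string is 3 semitones above the open B3, so the same pitch on the D4 string lies at fret 4 − 3 = 1.

1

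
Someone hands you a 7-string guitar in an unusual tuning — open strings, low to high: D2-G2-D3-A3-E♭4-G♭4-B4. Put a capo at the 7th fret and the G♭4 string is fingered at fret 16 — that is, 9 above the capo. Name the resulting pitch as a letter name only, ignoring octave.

B♭

The capo raises the open G♭4 by 7 semitones to D♭5; fretting 9 more gives G♭4 + 7 + 9 = G♭4 + 16 semitones, landing on B♭.
(Also written A♯.)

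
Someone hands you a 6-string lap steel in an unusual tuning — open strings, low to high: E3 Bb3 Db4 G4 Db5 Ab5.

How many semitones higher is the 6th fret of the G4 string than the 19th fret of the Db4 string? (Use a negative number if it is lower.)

-7 semitones

G4 at fret 6 → Db5 (MIDI 73); Db4 at fret 19 → Ab5 (MIDI 80).
73 − 80 = -7, so the two pitches are 7 semitones apart.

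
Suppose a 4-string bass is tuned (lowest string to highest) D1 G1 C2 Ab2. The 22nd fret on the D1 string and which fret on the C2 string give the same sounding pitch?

D1 at fret 22 is D1 + 22 semitones = C3.
The open C2 string is 10 semitones above the open D1, so the same pitch on the C2 string lies at fret 22 − 10 = 12.

12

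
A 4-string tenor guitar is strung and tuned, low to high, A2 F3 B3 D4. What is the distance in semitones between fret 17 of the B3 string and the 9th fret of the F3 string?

B3 at fret 17 → E5 (MIDI 76); F3 at fret 9 → D4 (MIDI 62).
76 − 62 = 14, so the two pitches are 14 semitones apart, with E5 the higher.

14 semitones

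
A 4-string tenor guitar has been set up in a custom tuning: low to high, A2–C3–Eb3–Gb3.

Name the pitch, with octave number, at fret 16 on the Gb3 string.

Gb3 is MIDI 54. Adding 16 gives 70, which is Bb4.

Bb4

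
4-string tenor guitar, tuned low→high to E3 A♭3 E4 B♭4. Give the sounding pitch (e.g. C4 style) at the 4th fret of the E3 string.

Each fret is one semitone, so E3 + 4 = A♭3.
(Equivalently spelled G♯3.)

A♭3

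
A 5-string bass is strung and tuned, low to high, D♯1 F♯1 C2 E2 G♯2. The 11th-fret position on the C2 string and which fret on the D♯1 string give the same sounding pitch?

C2 at fret 11 is C2 + 11 semitones = B2.
The open D♯1 string is 9 semitones below the open C2, so the same pitch on the D♯1 string lies at fret 11 + 9 = 20.

20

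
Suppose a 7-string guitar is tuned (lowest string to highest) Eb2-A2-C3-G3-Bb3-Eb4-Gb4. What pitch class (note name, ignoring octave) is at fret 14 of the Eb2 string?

Eb2 is MIDI 39. Adding 14 gives 53; 53 mod 12 = 5, i.e. F.

F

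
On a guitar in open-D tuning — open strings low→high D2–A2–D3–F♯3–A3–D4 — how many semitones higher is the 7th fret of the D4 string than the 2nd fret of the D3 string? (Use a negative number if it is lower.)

D4 at fret 7 → A4 (MIDI 69); D3 at fret 2 → E3 (MIDI 52).
69 − 52 = 17, so the two pitches are 17 semitones apart.

17 semitones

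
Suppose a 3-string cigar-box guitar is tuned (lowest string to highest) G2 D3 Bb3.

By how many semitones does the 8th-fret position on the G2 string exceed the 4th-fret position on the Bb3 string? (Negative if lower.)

-11 semitones

G2 at fret 8 → Eb3 (MIDI 51); Bb3 at fret 4 → D4 (MIDI 62).
51 − 62 = -11, so the two pitches are 11 semitones apart.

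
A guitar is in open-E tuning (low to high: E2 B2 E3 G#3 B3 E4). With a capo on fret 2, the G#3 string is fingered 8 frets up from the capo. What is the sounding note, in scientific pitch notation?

The capo raises the open G#3 by 2 semitones to A#3; fretting 8 more gives G#3 + 2 + 8 = G#3 + 10 semitones = F#4.

F#4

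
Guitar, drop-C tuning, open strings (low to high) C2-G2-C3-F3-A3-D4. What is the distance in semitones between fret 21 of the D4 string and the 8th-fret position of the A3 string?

18 semitones

D4 at fret 21 → B5 (MIDI 83); A3 at fret 8 → F4 (MIDI 65).
83 − 65 = 18, so the two pitches are 18 semitones apart, with B5 the higher.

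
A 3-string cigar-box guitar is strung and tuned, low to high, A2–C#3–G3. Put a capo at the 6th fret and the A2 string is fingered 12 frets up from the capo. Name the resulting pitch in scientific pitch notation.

D#4

The capo raises the open A2 by 6 semitones to D#3; fretting 12 more gives A2 + 6 + 12 = A2 + 18 semitones = D#4.
(Also written Eb.)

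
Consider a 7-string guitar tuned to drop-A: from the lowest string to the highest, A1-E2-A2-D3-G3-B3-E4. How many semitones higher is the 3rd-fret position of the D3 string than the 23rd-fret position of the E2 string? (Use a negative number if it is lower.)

D3 at fret 3 → F3 (MIDI 53); E2 at fret 23 → D♯4 (MIDI 63).
53 − 63 = -10, so the two pitches are 10 semitones apart.

-10 semitones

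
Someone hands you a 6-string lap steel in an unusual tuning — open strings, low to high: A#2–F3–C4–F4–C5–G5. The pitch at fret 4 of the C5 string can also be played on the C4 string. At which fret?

16

Fret 4 on C5 is MIDI 72 + 4 = 76 (E5). On the C4 string (open MIDI 60), that pitch is 76 − 60 = fret 16.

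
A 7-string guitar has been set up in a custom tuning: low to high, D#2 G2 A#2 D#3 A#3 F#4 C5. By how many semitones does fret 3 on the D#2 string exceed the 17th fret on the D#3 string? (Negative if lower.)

-26 semitones

D#2 at fret 3 → F#2 (MIDI 42); D#3 at fret 17 → G#4 (MIDI 68).
42 − 68 = -26, so the two pitches are 26 semitones apart.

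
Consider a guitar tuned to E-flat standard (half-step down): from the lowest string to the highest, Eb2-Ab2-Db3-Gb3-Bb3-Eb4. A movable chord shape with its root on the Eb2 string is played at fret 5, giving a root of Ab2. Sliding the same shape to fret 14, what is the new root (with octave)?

F3

Moving from fret 5 to fret 14 shifts the root by 9 semitones.
Ab2 up 9 semitones is F3.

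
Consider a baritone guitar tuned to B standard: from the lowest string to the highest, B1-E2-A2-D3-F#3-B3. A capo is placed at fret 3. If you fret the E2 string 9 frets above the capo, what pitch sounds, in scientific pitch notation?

The capo raises the open E2 by 3 semitones to G2; fretting 9 more gives E2 + 3 + 9 = E2 + 12 semitones = E3.

E3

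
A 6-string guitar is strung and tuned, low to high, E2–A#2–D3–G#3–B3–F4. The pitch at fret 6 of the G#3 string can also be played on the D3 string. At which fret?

12

G#3 at fret 6 is G#3 + 6 semitones = D4.
The open D3 string is 6 semitones below the open G#3, so the same pitch on the D3 string lies at fret 6 + 6 = 12.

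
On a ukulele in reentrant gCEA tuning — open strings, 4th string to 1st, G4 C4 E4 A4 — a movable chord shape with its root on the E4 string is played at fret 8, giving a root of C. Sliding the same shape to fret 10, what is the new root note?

D

Moving from fret 8 to fret 10 shifts the root by 2 semitones.
C up 2 semitones is D.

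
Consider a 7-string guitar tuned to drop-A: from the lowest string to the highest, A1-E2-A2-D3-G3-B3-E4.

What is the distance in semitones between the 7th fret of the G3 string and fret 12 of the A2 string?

G3 at fret 7 → D4 (MIDI 62); A2 at fret 12 → A3 (MIDI 57).
62 − 57 = 5, so the two pitches are 5 semitones apart, with D4 the higher.

5 semitones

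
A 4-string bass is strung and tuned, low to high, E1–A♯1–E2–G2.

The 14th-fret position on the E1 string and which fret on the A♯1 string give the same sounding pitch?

Fret 14 on E1 is MIDI 28 + 14 = 42 (F♯2). On the A♯1 string (open MIDI 34), that pitch is 42 − 34 = fret 8.

8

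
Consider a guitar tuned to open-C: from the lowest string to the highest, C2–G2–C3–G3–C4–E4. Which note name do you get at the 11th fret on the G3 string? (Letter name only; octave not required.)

F♯

Each fret is one semitone, so G3 + 11 = F♯.
(Equivalently spelled G♭.)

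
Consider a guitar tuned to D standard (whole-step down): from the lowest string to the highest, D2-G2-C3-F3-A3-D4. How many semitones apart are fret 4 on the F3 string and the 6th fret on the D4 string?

11 semitones

F3 at fret 4 → A3 (MIDI 57); D4 at fret 6 → G♯4 (MIDI 68).
57 − 68 = -11, so the two pitches are 11 semitones apart, with G♯4 the higher.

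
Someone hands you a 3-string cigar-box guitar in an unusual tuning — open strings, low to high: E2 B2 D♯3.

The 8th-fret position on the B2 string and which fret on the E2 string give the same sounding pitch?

15

Fret 8 on B2 is MIDI 47 + 8 = 55 (G3). On the E2 string (open MIDI 40), that pitch is 55 − 40 = fret 15.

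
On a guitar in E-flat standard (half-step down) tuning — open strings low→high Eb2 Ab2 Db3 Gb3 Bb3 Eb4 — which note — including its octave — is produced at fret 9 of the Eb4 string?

Each fret is one semitone, so Eb4 + 9 = C5.

C5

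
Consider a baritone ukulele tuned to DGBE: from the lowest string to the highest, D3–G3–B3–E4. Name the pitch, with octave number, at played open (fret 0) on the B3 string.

B3

Fret 0 is the open string itself, so the pitch is just B3.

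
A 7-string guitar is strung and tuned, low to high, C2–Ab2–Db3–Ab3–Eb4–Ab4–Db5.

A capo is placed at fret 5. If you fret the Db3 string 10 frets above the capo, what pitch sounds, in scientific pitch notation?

The capo raises the open Db3 by 5 semitones to Gb3; fretting 10 more gives Db3 + 5 + 10 = Db3 + 15 semitones = E4.

E4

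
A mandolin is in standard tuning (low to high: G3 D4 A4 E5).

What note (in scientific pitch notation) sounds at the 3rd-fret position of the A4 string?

A4 is MIDI 69. Adding 3 gives 72, which is C5.

C5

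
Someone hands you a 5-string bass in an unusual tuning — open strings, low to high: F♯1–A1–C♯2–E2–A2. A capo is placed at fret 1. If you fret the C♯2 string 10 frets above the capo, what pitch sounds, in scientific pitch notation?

C3

The capo raises the open C♯2 by 1 semitone to D2; fretting 10 more gives C♯2 + 1 + 10 = C♯2 + 11 semitones = C3.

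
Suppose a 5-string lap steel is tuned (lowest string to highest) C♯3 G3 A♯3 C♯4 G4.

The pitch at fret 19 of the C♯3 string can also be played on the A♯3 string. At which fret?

10

Fret 19 on C♯3 is MIDI 49 + 19 = 68 (G♯4). On the A♯3 string (open MIDI 58), that pitch is 68 − 58 = fret 10.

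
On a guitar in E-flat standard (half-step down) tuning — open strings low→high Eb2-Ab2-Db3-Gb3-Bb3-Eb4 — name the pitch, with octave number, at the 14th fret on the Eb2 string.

Eb2 is MIDI 39. Adding 14 gives 53, which is F3.

F3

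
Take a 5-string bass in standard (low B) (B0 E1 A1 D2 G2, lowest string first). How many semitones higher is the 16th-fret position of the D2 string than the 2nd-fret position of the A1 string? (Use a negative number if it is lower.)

19 semitones

D2 at fret 16 → F♯3 (MIDI 54); A1 at fret 2 → B1 (MIDI 35).
54 − 35 = 19, so the two pitches are 19 semitones apart.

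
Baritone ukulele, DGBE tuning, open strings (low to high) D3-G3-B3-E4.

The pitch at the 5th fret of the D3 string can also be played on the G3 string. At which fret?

0

Fret 5 on D3 is MIDI 50 + 5 = 55 (G3). On the G3 string (open MIDI 55), that pitch is 55 − 55 = fret 0.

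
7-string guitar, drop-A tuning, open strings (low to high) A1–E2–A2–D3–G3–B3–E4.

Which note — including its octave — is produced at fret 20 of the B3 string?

G5

Each fret is one semitone, so B3 + 20 = G5.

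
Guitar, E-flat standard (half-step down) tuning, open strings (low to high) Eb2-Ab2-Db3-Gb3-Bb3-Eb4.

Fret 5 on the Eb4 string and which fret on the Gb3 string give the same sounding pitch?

14

Fret 5 on Eb4 is MIDI 63 + 5 = 68 (Ab4). On the Gb3 string (open MIDI 54), that pitch is 68 − 54 = fret 14.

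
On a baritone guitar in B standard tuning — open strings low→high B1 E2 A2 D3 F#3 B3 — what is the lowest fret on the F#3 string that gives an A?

From F#3, count semitones up the chromatic scale until reaching A: F#–G–G#–A — 3 steps.

3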